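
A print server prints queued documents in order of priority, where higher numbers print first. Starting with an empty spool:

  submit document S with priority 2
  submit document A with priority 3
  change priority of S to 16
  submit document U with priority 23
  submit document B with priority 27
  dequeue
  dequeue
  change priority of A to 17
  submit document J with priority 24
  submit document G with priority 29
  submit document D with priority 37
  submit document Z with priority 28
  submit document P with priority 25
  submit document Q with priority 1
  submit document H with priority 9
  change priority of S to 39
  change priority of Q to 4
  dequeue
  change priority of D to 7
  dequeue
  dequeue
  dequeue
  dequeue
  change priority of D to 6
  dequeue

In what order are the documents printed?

B, U, S, G, Z, P, J, A

add S (priority 2) → {S:2}
add A (priority 3) → {A:3, S:2}
update S to priority 16 → {S:16, A:3}
add U (priority 23) → {U:23, S:16, A:3}
add B (priority 27) → {B:27, U:23, S:16, A:3}
dequeue → B; now {U:23, S:16, A:3}
dequeue → U; now {S:16, A:3}
update A to priority 17 → {A:17, S:16}
add J (priority 24) → {J:24, A:17, S:16}
add G (priority 29) → {G:29, J:24, A:17, S:16}
add D (priority 37) → {D:37, G:29, J:24, A:17, S:16}
add Z (priority 28) → {D:37, G:29, Z:28, J:24, A:17, S:16}
add P (priority 25) → {D:37, G:29, Z:28, P:25, J:24, A:17, S:16}
add Q (priority 1) → {D:37, G:29, Z:28, P:25, J:24, A:17, S:16, Q:1}
add H (priority 9) → {D:37, G:29, Z:28, P:25, J:24, A:17, S:16, H:9, Q:1}
update S to priority 39 → {S:39, D:37, G:29, Z:28, P:25, J:24, A:17, H:9, Q:1}
update Q to priority 4 → {S:39, D:37, G:29, Z:28, P:25, J:24, A:17, H:9, Q:4}
dequeue → S; now {D:37, G:29, Z:28, P:25, J:24, A:17, H:9, Q:4}
update D to priority 7 → {G:29, Z:28, P:25, J:24, A:17, H:9, D:7, Q:4}
dequeue → G; now {Z:28, P:25, J:24, A:17, H:9, D:7, Q:4}
dequeue → Z; now {P:25, J:24, A:17, H:9, D:7, Q:4}
dequeue → P; now {J:24, A:17, H:9, D:7, Q:4}
dequeue → J; now {A:17, H:9, D:7, Q:4}
update D to priority 6 → {A:17, H:9, D:6, Q:4}
dequeue → A; now {H:9, D:6, Q:4}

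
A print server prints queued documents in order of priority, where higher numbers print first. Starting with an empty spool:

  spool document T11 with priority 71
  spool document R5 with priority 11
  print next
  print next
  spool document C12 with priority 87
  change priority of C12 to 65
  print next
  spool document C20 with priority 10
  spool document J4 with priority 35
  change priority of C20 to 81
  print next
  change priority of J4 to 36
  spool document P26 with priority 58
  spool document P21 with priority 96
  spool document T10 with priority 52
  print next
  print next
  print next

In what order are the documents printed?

add T11 (priority 71) → {T11:71}
add R5 (priority 11) → {T11:71, R5:11}
print next → T11; now {R5:11}
print next → R5; now {}
add C12 (priority 87) → {C12:87}
update C12 to priority 65 → {C12:65}
print next → C12; now {}
add C20 (priority 10) → {C20:10}
add J4 (priority 35) → {J4:35, C20:10}
update C20 to priority 81 → {C20:81, J4:35}
print next → C20; now {J4:35}
update J4 to priority 36 → {J4:36}
add P26 (priority 58) → {P26:58, J4:36}
add P21 (priority 96) → {P21:96, P26:58, J4:36}
add T10 (priority 52) → {P21:96, P26:58, T10:52, J4:36}
print next → P21; now {P26:58, T10:52, J4:36}
print next → P26; now {T10:52, J4:36}
print next → T10; now {J4:36}

T11 → R5 → C12 → C20 → P21 → P26 → T10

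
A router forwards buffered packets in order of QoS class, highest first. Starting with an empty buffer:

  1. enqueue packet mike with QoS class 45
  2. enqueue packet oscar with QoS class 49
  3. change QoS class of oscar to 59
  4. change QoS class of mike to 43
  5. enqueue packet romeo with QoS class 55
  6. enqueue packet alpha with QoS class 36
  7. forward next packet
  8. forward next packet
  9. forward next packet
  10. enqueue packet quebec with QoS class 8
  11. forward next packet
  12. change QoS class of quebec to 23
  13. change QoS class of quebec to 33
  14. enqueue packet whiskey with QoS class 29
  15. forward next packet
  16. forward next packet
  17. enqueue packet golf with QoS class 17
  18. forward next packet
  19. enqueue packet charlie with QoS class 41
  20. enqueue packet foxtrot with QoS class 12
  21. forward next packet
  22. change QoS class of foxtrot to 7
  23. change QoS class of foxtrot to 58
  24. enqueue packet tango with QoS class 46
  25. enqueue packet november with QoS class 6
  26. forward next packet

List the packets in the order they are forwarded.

[oscar, romeo, mike, alpha, quebec, whiskey, golf, charlie, foxtrot]

add mike (QoS class 45) → {mike:45}
add oscar (QoS class 49) → {oscar:49, mike:45}
update oscar to QoS class 59 → {oscar:59, mike:45}
update mike to QoS class 43 → {oscar:59, mike:43}
add romeo (QoS class 55) → {oscar:59, romeo:55, mike:43}
add alpha (QoS class 36) → {oscar:59, romeo:55, mike:43, alpha:36}
forward next packet → oscar; now {romeo:55, mike:43, alpha:36}
forward next packet → romeo; now {mike:43, alpha:36}
forward next packet → mike; now {alpha:36}
add quebec (QoS class 8) → {alpha:36, quebec:8}
forward next packet → alpha; now {quebec:8}
update quebec to QoS class 23 → {quebec:23}
update quebec to QoS class 33 → {quebec:33}
add whiskey (QoS class 29) → {quebec:33, whiskey:29}
forward next packet → quebec; now {whiskey:29}
forward next packet → whiskey; now {}
add golf (QoS class 17) → {golf:17}
forward next packet → golf; now {}
add charlie (QoS class 41) → {charlie:41}
add foxtrot (QoS class 12) → {charlie:41, foxtrot:12}
forward next packet → charlie; now {foxtrot:12}
update foxtrot to QoS class 7 → {foxtrot:7}
update foxtrot to QoS class 58 → {foxtrot:58}
add tango (QoS class 46) → {foxtrot:58, tango:46}
add november (QoS class 6) → {foxtrot:58, tango:46, november:6}
forward next packet → foxtrot; now {tango:46, november:6}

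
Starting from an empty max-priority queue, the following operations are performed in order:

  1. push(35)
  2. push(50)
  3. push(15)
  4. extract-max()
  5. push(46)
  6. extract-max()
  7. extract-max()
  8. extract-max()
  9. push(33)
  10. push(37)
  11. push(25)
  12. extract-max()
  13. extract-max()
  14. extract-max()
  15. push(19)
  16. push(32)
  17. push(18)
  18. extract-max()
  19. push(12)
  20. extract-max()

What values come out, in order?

[50, 46, 35, 15, 37, 33, 25, 32, 19]

insert 35 → {35}
insert 50 → {50, 35}
insert 15 → {50, 35, 15}
extract-max → 50; now {35, 15}
insert 46 → {46, 35, 15}
extract-max → 46; now {35, 15}
extract-max → 35; now {15}
extract-max → 15; now {}
insert 33 → {33}
insert 37 → {37, 33}
insert 25 → {37, 33, 25}
extract-max → 37; now {33, 25}
extract-max → 33; now {25}
extract-max → 25; now {}
insert 19 → {19}
insert 32 → {32, 19}
insert 18 → {32, 19, 18}
extract-max → 32; now {19, 18}
insert 12 → {19, 18, 12}
extract-max → 19; now {18, 12}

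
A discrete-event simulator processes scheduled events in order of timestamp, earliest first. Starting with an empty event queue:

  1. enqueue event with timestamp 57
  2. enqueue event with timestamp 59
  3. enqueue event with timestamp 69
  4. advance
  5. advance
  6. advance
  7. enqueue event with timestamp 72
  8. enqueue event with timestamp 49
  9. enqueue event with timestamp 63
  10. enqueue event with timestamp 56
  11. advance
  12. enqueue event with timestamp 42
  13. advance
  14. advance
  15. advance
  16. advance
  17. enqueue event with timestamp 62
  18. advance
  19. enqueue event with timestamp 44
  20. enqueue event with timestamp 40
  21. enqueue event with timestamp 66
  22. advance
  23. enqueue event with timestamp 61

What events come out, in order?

[57, 59, 69, 49, 42, 56, 63, 72, 62, 40]

insert 57 → {57}
insert 59 → {57, 59}
insert 69 → {57, 59, 69}
advance → 57; now {59, 69}
advance → 59; now {69}
advance → 69; now {}
insert 72 → {72}
insert 49 → {49, 72}
insert 63 → {49, 63, 72}
insert 56 → {49, 56, 63, 72}
advance → 49; now {56, 63, 72}
insert 42 → {42, 56, 63, 72}
advance → 42; now {56, 63, 72}
advance → 56; now {63, 72}
advance → 63; now {72}
advance → 72; now {}
insert 62 → {62}
advance → 62; now {}
insert 44 → {44}
insert 40 → {40, 44}
insert 66 → {40, 44, 66}
advance → 40; now {44, 66}
insert 61 → {44, 61, 66}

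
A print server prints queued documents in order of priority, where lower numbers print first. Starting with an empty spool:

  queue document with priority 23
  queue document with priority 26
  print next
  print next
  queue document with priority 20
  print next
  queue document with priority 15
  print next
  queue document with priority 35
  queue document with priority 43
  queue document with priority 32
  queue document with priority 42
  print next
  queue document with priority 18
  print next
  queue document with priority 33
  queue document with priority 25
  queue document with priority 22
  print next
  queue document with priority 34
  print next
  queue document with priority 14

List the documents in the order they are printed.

insert 23 → {23}
insert 26 → {23, 26}
print next → 23; now {26}
print next → 26; now {}
insert 20 → {20}
print next → 20; now {}
insert 15 → {15}
print next → 15; now {}
insert 35 → {35}
insert 43 → {35, 43}
insert 32 → {32, 35, 43}
insert 42 → {32, 35, 42, 43}
print next → 32; now {35, 42, 43}
insert 18 → {18, 35, 42, 43}
print next → 18; now {35, 42, 43}
insert 33 → {33, 35, 42, 43}
insert 25 → {25, 33, 35, 42, 43}
insert 22 → {22, 25, 33, 35, 42, 43}
print next → 22; now {25, 33, 35, 42, 43}
insert 34 → {25, 33, 34, 35, 42, 43}
print next → 25; now {33, 34, 35, 42, 43}
insert 14 → {14, 33, 34, 35, 42, 43}

23, 26, 20, 15, 32, 18, 22, 25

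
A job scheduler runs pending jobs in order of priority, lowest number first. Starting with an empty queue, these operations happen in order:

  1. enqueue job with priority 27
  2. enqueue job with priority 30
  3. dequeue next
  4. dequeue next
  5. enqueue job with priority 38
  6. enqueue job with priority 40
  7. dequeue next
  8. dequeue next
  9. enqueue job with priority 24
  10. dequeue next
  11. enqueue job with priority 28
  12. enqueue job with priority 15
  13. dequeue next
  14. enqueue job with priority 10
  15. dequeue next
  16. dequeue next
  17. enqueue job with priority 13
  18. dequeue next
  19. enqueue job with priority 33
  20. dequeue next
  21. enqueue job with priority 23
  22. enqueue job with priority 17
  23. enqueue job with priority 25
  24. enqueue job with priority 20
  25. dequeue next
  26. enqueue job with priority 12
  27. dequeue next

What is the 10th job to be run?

insert 27 → {27}
insert 30 → {27, 30}
dequeue next → 27; now {30}
dequeue next → 30; now {}
insert 38 → {38}
insert 40 → {38, 40}
dequeue next → 38; now {40}
dequeue next → 40; now {}
insert 24 → {24}
dequeue next → 24; now {}
insert 28 → {28}
insert 15 → {15, 28}
dequeue next → 15; now {28}
insert 10 → {10, 28}
dequeue next → 10; now {28}
dequeue next → 28; now {}
insert 13 → {13}
dequeue next → 13; now {}
insert 33 → {33}
dequeue next → 33; now {}
insert 23 → {23}
insert 17 → {17, 23}
insert 25 → {17, 23, 25}
insert 20 → {17, 20, 23, 25}
dequeue next → 17; now {20, 23, 25}
insert 12 → {12, 20, 23, 25}
dequeue next → 12; now {20, 23, 25}

33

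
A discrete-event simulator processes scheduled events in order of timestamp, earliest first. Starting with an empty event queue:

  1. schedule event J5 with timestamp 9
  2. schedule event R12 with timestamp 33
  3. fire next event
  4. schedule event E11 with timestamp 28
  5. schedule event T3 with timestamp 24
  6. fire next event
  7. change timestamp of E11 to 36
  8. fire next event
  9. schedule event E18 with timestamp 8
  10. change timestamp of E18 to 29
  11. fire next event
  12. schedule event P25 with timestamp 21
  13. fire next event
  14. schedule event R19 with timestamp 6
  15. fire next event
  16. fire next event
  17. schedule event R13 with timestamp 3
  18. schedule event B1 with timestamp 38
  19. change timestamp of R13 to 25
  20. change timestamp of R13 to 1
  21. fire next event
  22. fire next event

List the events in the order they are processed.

add J5 (timestamp 9) → {J5:9}
add R12 (timestamp 33) → {J5:9, R12:33}
fire next event → J5; now {R12:33}
add E11 (timestamp 28) → {E11:28, R12:33}
add T3 (timestamp 24) → {T3:24, E11:28, R12:33}
fire next event → T3; now {E11:28, R12:33}
update E11 to timestamp 36 → {R12:33, E11:36}
fire next event → R12; now {E11:36}
add E18 (timestamp 8) → {E18:8, E11:36}
update E18 to timestamp 29 → {E18:29, E11:36}
fire next event → E18; now {E11:36}
add P25 (timestamp 21) → {P25:21, E11:36}
fire next event → P25; now {E11:36}
add R19 (timestamp 6) → {R19:6, E11:36}
fire next event → R19; now {E11:36}
fire next event → E11; now {}
add R13 (timestamp 3) → {R13:3}
add B1 (timestamp 38) → {R13:3, B1:38}
update R13 to timestamp 25 → {R13:25, B1:38}
update R13 to timestamp 1 → {R13:1, B1:38}
fire next event → R13; now {B1:38}
fire next event → B1; now {}

J5 → T3 → R12 → E18 → P25 → R19 → E11 → R13 → B1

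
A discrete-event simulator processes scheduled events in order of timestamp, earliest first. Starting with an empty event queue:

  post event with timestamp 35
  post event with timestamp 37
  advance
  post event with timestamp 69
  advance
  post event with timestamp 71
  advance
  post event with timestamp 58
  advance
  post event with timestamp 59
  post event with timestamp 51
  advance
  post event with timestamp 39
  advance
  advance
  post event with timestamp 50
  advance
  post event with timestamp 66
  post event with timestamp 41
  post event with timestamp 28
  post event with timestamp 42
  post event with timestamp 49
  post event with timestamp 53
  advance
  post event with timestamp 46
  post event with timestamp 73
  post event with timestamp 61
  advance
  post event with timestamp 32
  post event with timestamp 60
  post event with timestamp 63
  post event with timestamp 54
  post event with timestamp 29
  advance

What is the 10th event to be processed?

41

insert 35 → {35}
insert 37 → {35, 37}
advance → 35; now {37}
insert 69 → {37, 69}
advance → 37; now {69}
insert 71 → {69, 71}
advance → 69; now {71}
insert 58 → {58, 71}
advance → 58; now {71}
insert 59 → {59, 71}
insert 51 → {51, 59, 71}
advance → 51; now {59, 71}
insert 39 → {39, 59, 71}
advance → 39; now {59, 71}
advance → 59; now {71}
insert 50 → {50, 71}
advance → 50; now {71}
insert 66 → {66, 71}
insert 41 → {41, 66, 71}
insert 28 → {28, 41, 66, 71}
insert 42 → {28, 41, 42, 66, 71}
insert 49 → {28, 41, 42, 49, 66, 71}
insert 53 → {28, 41, 42, 49, 53, 66, 71}
advance → 28; now {41, 42, 49, 53, 66, 71}
insert 46 → {41, 42, 46, 49, 53, 66, 71}
insert 73 → {41, 42, 46, 49, 53, 66, 71, 73}
insert 61 → {41, 42, 46, 49, 53, 61, 66, 71, 73}
advance → 41; now {42, 46, 49, 53, 61, 66, 71, 73}
insert 32 → {32, 42, 46, 49, 53, 61, 66, 71, 73}
insert 60 → {32, 42, 46, 49, 53, 60, 61, 66, 71, 73}
insert 63 → {32, 42, 46, 49, 53, 60, 61, 63, 66, 71, 73}
insert 54 → {32, 42, 46, 49, 53, 54, 60, 61, 63, 66, 71, 73}
insert 29 → {29, 32, 42, 46, 49, 53, 54, 60, 61, 63, 66, 71, 73}
advance → 29; now {32, 42, 46, 49, 53, 54, 60, 61, 63, 66, 71, 73}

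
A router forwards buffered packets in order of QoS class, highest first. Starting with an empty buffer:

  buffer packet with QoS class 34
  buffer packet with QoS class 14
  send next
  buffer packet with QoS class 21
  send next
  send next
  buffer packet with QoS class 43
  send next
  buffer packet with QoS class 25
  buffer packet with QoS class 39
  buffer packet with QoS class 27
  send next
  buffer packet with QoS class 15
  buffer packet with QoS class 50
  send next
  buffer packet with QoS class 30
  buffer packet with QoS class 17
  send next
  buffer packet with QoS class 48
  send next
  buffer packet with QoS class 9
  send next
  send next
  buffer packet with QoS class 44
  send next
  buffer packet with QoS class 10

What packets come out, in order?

insert 34 → {34}
insert 14 → {34, 14}
send next → 34; now {14}
insert 21 → {21, 14}
send next → 21; now {14}
send next → 14; now {}
insert 43 → {43}
send next → 43; now {}
insert 25 → {25}
insert 39 → {39, 25}
insert 27 → {39, 27, 25}
send next → 39; now {27, 25}
insert 15 → {27, 25, 15}
insert 50 → {50, 27, 25, 15}
send next → 50; now {27, 25, 15}
insert 30 → {30, 27, 25, 15}
insert 17 → {30, 27, 25, 17, 15}
send next → 30; now {27, 25, 17, 15}
insert 48 → {48, 27, 25, 17, 15}
send next → 48; now {27, 25, 17, 15}
insert 9 → {27, 25, 17, 15, 9}
send next → 27; now {25, 17, 15, 9}
send next → 25; now {17, 15, 9}
insert 44 → {44, 17, 15, 9}
send next → 44; now {17, 15, 9}
insert 10 → {17, 15, 10, 9}

34, 21, 14, 43, 39, 50, 30, 48, 27, 25, 44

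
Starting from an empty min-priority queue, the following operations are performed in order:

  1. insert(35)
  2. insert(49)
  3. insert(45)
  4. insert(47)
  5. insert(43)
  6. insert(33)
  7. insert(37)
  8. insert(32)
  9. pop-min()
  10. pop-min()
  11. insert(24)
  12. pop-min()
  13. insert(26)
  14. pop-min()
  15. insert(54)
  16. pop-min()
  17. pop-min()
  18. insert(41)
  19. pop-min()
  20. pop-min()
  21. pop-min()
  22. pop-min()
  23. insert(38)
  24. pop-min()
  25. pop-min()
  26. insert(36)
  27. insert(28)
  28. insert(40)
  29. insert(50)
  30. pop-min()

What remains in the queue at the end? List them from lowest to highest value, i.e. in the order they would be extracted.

insert 35 → {35}
insert 49 → {35, 49}
insert 45 → {35, 45, 49}
insert 47 → {35, 45, 47, 49}
insert 43 → {35, 43, 45, 47, 49}
insert 33 → {33, 35, 43, 45, 47, 49}
insert 37 → {33, 35, 37, 43, 45, 47, 49}
insert 32 → {32, 33, 35, 37, 43, 45, 47, 49}
pop-min → 32; now {33, 35, 37, 43, 45, 47, 49}
pop-min → 33; now {35, 37, 43, 45, 47, 49}
insert 24 → {24, 35, 37, 43, 45, 47, 49}
pop-min → 24; now {35, 37, 43, 45, 47, 49}
insert 26 → {26, 35, 37, 43, 45, 47, 49}
pop-min → 26; now {35, 37, 43, 45, 47, 49}
insert 54 → {35, 37, 43, 45, 47, 49, 54}
pop-min → 35; now {37, 43, 45, 47, 49, 54}
pop-min → 37; now {43, 45, 47, 49, 54}
insert 41 → {41, 43, 45, 47, 49, 54}
pop-min → 41; now {43, 45, 47, 49, 54}
pop-min → 43; now {45, 47, 49, 54}
pop-min → 45; now {47, 49, 54}
pop-min → 47; now {49, 54}
insert 38 → {38, 49, 54}
pop-min → 38; now {49, 54}
pop-min → 49; now {54}
insert 36 → {36, 54}
insert 28 → {28, 36, 54}
insert 40 → {28, 36, 40, 54}
insert 50 → {28, 36, 40, 50, 54}
pop-min → 28; now {36, 40, 50, 54}

36, 40, 50, 54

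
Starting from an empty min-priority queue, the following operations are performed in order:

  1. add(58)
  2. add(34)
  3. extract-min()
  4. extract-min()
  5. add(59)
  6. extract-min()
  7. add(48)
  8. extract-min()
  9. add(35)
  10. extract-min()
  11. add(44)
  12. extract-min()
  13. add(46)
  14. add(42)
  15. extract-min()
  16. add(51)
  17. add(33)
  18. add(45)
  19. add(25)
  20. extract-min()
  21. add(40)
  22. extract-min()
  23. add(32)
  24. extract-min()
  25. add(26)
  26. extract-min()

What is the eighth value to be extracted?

insert 58 → {58}
insert 34 → {34, 58}
extract-min → 34; now {58}
extract-min → 58; now {}
insert 59 → {59}
extract-min → 59; now {}
insert 48 → {48}
extract-min → 48; now {}
insert 35 → {35}
extract-min → 35; now {}
insert 44 → {44}
extract-min → 44; now {}
insert 46 → {46}
insert 42 → {42, 46}
extract-min → 42; now {46}
insert 51 → {46, 51}
insert 33 → {33, 46, 51}
insert 45 → {33, 45, 46, 51}
insert 25 → {25, 33, 45, 46, 51}
extract-min → 25; now {33, 45, 46, 51}
insert 40 → {33, 40, 45, 46, 51}
extract-min → 33; now {40, 45, 46, 51}
insert 32 → {32, 40, 45, 46, 51}
extract-min → 32; now {40, 45, 46, 51}
insert 26 → {26, 40, 45, 46, 51}
extract-min → 26; now {40, 45, 46, 51}

25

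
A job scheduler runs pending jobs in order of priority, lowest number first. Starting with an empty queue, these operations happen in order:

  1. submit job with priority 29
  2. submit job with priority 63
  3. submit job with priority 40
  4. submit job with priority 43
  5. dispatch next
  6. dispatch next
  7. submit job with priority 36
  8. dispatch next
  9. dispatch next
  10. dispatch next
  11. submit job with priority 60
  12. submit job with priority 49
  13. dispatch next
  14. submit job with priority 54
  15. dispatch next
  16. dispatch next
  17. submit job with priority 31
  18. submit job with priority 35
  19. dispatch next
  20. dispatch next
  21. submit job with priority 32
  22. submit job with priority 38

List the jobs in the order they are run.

29, 40, 36, 43, 63, 49, 54, 60, 31, 35

insert 29 → {29}
insert 63 → {29, 63}
insert 40 → {29, 40, 63}
insert 43 → {29, 40, 43, 63}
dispatch next → 29; now {40, 43, 63}
dispatch next → 40; now {43, 63}
insert 36 → {36, 43, 63}
dispatch next → 36; now {43, 63}
dispatch next → 43; now {63}
dispatch next → 63; now {}
insert 60 → {60}
insert 49 → {49, 60}
dispatch next → 49; now {60}
insert 54 → {54, 60}
dispatch next → 54; now {60}
dispatch next → 60; now {}
insert 31 → {31}
insert 35 → {31, 35}
dispatch next → 31; now {35}
dispatch next → 35; now {}
insert 32 → {32}
insert 38 → {32, 38}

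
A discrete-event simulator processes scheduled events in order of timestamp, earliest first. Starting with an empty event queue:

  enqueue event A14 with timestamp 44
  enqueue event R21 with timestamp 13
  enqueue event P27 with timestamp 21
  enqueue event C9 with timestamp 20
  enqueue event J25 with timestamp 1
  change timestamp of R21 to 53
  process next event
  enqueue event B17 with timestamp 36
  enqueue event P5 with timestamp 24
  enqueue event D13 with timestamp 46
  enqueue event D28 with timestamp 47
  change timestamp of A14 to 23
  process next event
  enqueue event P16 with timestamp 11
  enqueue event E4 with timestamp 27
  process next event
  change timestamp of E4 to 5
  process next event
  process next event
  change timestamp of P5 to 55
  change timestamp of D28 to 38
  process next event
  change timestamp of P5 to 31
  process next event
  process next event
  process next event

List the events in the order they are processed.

add A14 (timestamp 44) → {A14:44}
add R21 (timestamp 13) → {R21:13, A14:44}
add P27 (timestamp 21) → {R21:13, P27:21, A14:44}
add C9 (timestamp 20) → {R21:13, C9:20, P27:21, A14:44}
add J25 (timestamp 1) → {J25:1, R21:13, C9:20, P27:21, A14:44}
update R21 to timestamp 53 → {J25:1, C9:20, P27:21, A14:44, R21:53}
process next event → J25; now {C9:20, P27:21, A14:44, R21:53}
add B17 (timestamp 36) → {C9:20, P27:21, B17:36, A14:44, R21:53}
add P5 (timestamp 24) → {C9:20, P27:21, P5:24, B17:36, A14:44, R21:53}
add D13 (timestamp 46) → {C9:20, P27:21, P5:24, B17:36, A14:44, D13:46, R21:53}
add D28 (timestamp 47) → {C9:20, P27:21, P5:24, B17:36, A14:44, D13:46, D28:47, R21:53}
update A14 to timestamp 23 → {C9:20, P27:21, A14:23, P5:24, B17:36, D13:46, D28:47, R21:53}
process next event → C9; now {P27:21, A14:23, P5:24, B17:36, D13:46, D28:47, R21:53}
add P16 (timestamp 11) → {P16:11, P27:21, A14:23, P5:24, B17:36, D13:46, D28:47, R21:53}
add E4 (timestamp 27) → {P16:11, P27:21, A14:23, P5:24, E4:27, B17:36, D13:46, D28:47, R21:53}
process next event → P16; now {P27:21, A14:23, P5:24, E4:27, B17:36, D13:46, D28:47, R21:53}
update E4 to timestamp 5 → {E4:5, P27:21, A14:23, P5:24, B17:36, D13:46, D28:47, R21:53}
process next event → E4; now {P27:21, A14:23, P5:24, B17:36, D13:46, D28:47, R21:53}
process next event → P27; now {A14:23, P5:24, B17:36, D13:46, D28:47, R21:53}
update P5 to timestamp 55 → {A14:23, B17:36, D13:46, D28:47, R21:53, P5:55}
update D28 to timestamp 38 → {A14:23, B17:36, D28:38, D13:46, R21:53, P5:55}
process next event → A14; now {B17:36, D28:38, D13:46, R21:53, P5:55}
update P5 to timestamp 31 → {P5:31, B17:36, D28:38, D13:46, R21:53}
process next event → P5; now {B17:36, D28:38, D13:46, R21:53}
process next event → B17; now {D28:38, D13:46, R21:53}
process next event → D28; now {D13:46, R21:53}

J25 → C9 → P16 → E4 → P27 → A14 → P5 → B17 → D28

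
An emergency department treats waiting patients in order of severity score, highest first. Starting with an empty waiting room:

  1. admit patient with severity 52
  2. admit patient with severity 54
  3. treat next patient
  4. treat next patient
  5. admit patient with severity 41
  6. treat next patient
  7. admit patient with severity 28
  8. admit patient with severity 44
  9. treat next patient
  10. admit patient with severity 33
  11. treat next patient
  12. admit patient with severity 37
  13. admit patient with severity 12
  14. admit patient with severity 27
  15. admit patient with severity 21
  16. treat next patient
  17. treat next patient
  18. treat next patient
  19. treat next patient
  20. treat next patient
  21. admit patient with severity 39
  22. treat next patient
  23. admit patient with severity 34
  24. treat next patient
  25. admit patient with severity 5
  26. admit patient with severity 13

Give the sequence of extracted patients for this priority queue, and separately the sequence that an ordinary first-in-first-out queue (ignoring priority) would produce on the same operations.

priority queue: 54 → 52 → 41 → 44 → 33 → 37 → 28 → 27 → 21 → 12 → 39 → 34; FIFO queue: [52, 54, 41, 28, 44, 33, 37, 12, 27, 21, 39, 34]

insert 52 → {52}
insert 54 → {54, 52}
treat next patient → 54; now {52}
treat next patient → 52; now {}
insert 41 → {41}
treat next patient → 41; now {}
insert 28 → {28}
insert 44 → {44, 28}
treat next patient → 44; now {28}
insert 33 → {33, 28}
treat next patient → 33; now {28}
insert 37 → {37, 28}
insert 12 → {37, 28, 12}
insert 27 → {37, 28, 27, 12}
insert 21 → {37, 28, 27, 21, 12}
treat next patient → 37; now {28, 27, 21, 12}
treat next patient → 28; now {27, 21, 12}
treat next patient → 27; now {21, 12}
treat next patient → 21; now {12}
treat next patient → 12; now {}
insert 39 → {39}
treat next patient → 39; now {}
insert 34 → {34}
treat next patient → 34; now {}
insert 5 → {5}
insert 13 → {13, 5}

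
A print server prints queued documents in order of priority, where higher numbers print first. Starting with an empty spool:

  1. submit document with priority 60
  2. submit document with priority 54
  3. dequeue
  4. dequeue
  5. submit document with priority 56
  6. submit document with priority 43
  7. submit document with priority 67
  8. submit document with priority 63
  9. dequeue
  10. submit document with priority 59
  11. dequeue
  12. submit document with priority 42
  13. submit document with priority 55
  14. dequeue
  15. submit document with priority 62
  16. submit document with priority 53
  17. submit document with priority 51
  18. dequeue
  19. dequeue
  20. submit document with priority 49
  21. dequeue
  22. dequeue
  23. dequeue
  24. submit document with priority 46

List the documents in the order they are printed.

insert 60 → {60}
insert 54 → {60, 54}
dequeue → 60; now {54}
dequeue → 54; now {}
insert 56 → {56}
insert 43 → {56, 43}
insert 67 → {67, 56, 43}
insert 63 → {67, 63, 56, 43}
dequeue → 67; now {63, 56, 43}
insert 59 → {63, 59, 56, 43}
dequeue → 63; now {59, 56, 43}
insert 42 → {59, 56, 43, 42}
insert 55 → {59, 56, 55, 43, 42}
dequeue → 59; now {56, 55, 43, 42}
insert 62 → {62, 56, 55, 43, 42}
insert 53 → {62, 56, 55, 53, 43, 42}
insert 51 → {62, 56, 55, 53, 51, 43, 42}
dequeue → 62; now {56, 55, 53, 51, 43, 42}
dequeue → 56; now {55, 53, 51, 43, 42}
insert 49 → {55, 53, 51, 49, 43, 42}
dequeue → 55; now {53, 51, 49, 43, 42}
dequeue → 53; now {51, 49, 43, 42}
dequeue → 51; now {49, 43, 42}
insert 46 → {49, 46, 43, 42}

60 → 54 → 67 → 63 → 59 → 62 → 56 → 55 → 53 → 51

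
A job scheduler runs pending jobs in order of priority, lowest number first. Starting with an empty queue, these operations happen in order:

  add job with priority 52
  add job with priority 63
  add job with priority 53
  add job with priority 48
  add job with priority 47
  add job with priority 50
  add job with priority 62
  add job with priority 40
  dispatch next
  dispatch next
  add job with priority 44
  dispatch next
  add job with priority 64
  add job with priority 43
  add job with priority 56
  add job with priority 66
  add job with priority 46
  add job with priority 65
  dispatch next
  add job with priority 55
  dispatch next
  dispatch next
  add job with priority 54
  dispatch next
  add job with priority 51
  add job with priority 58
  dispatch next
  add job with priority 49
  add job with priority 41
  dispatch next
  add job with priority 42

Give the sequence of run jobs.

insert 52 → {52}
insert 63 → {52, 63}
insert 53 → {52, 53, 63}
insert 48 → {48, 52, 53, 63}
insert 47 → {47, 48, 52, 53, 63}
insert 50 → {47, 48, 50, 52, 53, 63}
insert 62 → {47, 48, 50, 52, 53, 62, 63}
insert 40 → {40, 47, 48, 50, 52, 53, 62, 63}
dispatch next → 40; now {47, 48, 50, 52, 53, 62, 63}
dispatch next → 47; now {48, 50, 52, 53, 62, 63}
insert 44 → {44, 48, 50, 52, 53, 62, 63}
dispatch next → 44; now {48, 50, 52, 53, 62, 63}
insert 64 → {48, 50, 52, 53, 62, 63, 64}
insert 43 → {43, 48, 50, 52, 53, 62, 63, 64}
insert 56 → {43, 48, 50, 52, 53, 56, 62, 63, 64}
insert 66 → {43, 48, 50, 52, 53, 56, 62, 63, 64, 66}
insert 46 → {43, 46, 48, 50, 52, 53, 56, 62, 63, 64, 66}
insert 65 → {43, 46, 48, 50, 52, 53, 56, 62, 63, 64, 65, 66}
dispatch next → 43; now {46, 48, 50, 52, 53, 56, 62, 63, 64, 65, 66}
insert 55 → {46, 48, 50, 52, 53, 55, 56, 62, 63, 64, 65, 66}
dispatch next → 46; now {48, 50, 52, 53, 55, 56, 62, 63, 64, 65, 66}
dispatch next → 48; now {50, 52, 53, 55, 56, 62, 63, 64, 65, 66}
insert 54 → {50, 52, 53, 54, 55, 56, 62, 63, 64, 65, 66}
dispatch next → 50; now {52, 53, 54, 55, 56, 62, 63, 64, 65, 66}
insert 51 → {51, 52, 53, 54, 55, 56, 62, 63, 64, 65, 66}
insert 58 → {51, 52, 53, 54, 55, 56, 58, 62, 63, 64, 65, 66}
dispatch next → 51; now {52, 53, 54, 55, 56, 58, 62, 63, 64, 65, 66}
insert 49 → {49, 52, 53, 54, 55, 56, 58, 62, 63, 64, 65, 66}
insert 41 → {41, 49, 52, 53, 54, 55, 56, 58, 62, 63, 64, 65, 66}
dispatch next → 41; now {49, 52, 53, 54, 55, 56, 58, 62, 63, 64, 65, 66}
insert 42 → {42, 49, 52, 53, 54, 55, 56, 58, 62, 63, 64, 65, 66}

40 → 47 → 44 → 43 → 46 → 48 → 50 → 51 → 41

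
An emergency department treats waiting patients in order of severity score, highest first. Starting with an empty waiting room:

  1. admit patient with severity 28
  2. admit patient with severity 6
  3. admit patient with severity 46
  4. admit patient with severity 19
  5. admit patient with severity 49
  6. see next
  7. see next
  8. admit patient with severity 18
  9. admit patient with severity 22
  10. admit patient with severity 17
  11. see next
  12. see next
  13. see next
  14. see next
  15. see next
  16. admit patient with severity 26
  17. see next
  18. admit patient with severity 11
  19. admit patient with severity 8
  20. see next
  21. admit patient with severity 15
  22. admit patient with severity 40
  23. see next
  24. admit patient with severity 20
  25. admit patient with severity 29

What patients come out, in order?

insert 28 → {28}
insert 6 → {28, 6}
insert 46 → {46, 28, 6}
insert 19 → {46, 28, 19, 6}
insert 49 → {49, 46, 28, 19, 6}
see next → 49; now {46, 28, 19, 6}
see next → 46; now {28, 19, 6}
insert 18 → {28, 19, 18, 6}
insert 22 → {28, 22, 19, 18, 6}
insert 17 → {28, 22, 19, 18, 17, 6}
see next → 28; now {22, 19, 18, 17, 6}
see next → 22; now {19, 18, 17, 6}
see next → 19; now {18, 17, 6}
see next → 18; now {17, 6}
see next → 17; now {6}
insert 26 → {26, 6}
see next → 26; now {6}
insert 11 → {11, 6}
insert 8 → {11, 8, 6}
see next → 11; now {8, 6}
insert 15 → {15, 8, 6}
insert 40 → {40, 15, 8, 6}
see next → 40; now {15, 8, 6}
insert 20 → {20, 15, 8, 6}
insert 29 → {29, 20, 15, 8, 6}

49 → 46 → 28 → 22 → 19 → 18 → 17 → 26 → 11 → 40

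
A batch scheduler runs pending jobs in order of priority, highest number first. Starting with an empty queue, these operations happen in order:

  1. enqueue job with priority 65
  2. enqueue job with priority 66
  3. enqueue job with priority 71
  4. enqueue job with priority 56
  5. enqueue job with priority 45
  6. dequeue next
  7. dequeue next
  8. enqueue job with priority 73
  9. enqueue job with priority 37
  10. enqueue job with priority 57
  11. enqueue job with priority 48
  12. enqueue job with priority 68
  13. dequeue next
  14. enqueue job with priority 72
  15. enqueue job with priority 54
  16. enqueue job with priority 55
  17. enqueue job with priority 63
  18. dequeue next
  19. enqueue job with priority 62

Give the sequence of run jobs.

71 → 66 → 73 → 72

insert 65 → {65}
insert 66 → {66, 65}
insert 71 → {71, 66, 65}
insert 56 → {71, 66, 65, 56}
insert 45 → {71, 66, 65, 56, 45}
dequeue next → 71; now {66, 65, 56, 45}
dequeue next → 66; now {65, 56, 45}
insert 73 → {73, 65, 56, 45}
insert 37 → {73, 65, 56, 45, 37}
insert 57 → {73, 65, 57, 56, 45, 37}
insert 48 → {73, 65, 57, 56, 48, 45, 37}
insert 68 → {73, 68, 65, 57, 56, 48, 45, 37}
dequeue next → 73; now {68, 65, 57, 56, 48, 45, 37}
insert 72 → {72, 68, 65, 57, 56, 48, 45, 37}
insert 54 → {72, 68, 65, 57, 56, 54, 48, 45, 37}
insert 55 → {72, 68, 65, 57, 56, 55, 54, 48, 45, 37}
insert 63 → {72, 68, 65, 63, 57, 56, 55, 54, 48, 45, 37}
dequeue next → 72; now {68, 65, 63, 57, 56, 55, 54, 48, 45, 37}
insert 62 → {68, 65, 63, 62, 57, 56, 55, 54, 48, 45, 37}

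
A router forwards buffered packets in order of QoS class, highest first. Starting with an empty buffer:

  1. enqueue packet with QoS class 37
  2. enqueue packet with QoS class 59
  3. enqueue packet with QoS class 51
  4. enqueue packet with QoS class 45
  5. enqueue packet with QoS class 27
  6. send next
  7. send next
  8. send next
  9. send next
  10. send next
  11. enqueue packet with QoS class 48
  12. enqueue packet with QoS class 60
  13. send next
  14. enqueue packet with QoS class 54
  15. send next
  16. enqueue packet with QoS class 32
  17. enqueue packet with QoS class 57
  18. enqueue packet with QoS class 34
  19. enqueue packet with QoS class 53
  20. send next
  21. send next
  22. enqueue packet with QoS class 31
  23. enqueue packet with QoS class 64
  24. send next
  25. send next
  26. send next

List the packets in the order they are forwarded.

insert 37 → {37}
insert 59 → {59, 37}
insert 51 → {59, 51, 37}
insert 45 → {59, 51, 45, 37}
insert 27 → {59, 51, 45, 37, 27}
send next → 59; now {51, 45, 37, 27}
send next → 51; now {45, 37, 27}
send next → 45; now {37, 27}
send next → 37; now {27}
send next → 27; now {}
insert 48 → {48}
insert 60 → {60, 48}
send next → 60; now {48}
insert 54 → {54, 48}
send next → 54; now {48}
insert 32 → {48, 32}
insert 57 → {57, 48, 32}
insert 34 → {57, 48, 34, 32}
insert 53 → {57, 53, 48, 34, 32}
send next → 57; now {53, 48, 34, 32}
send next → 53; now {48, 34, 32}
insert 31 → {48, 34, 32, 31}
insert 64 → {64, 48, 34, 32, 31}
send next → 64; now {48, 34, 32, 31}
send next → 48; now {34, 32, 31}
send next → 34; now {32, 31}

59 → 51 → 45 → 37 → 27 → 60 → 54 → 57 → 53 → 64 → 48 → 34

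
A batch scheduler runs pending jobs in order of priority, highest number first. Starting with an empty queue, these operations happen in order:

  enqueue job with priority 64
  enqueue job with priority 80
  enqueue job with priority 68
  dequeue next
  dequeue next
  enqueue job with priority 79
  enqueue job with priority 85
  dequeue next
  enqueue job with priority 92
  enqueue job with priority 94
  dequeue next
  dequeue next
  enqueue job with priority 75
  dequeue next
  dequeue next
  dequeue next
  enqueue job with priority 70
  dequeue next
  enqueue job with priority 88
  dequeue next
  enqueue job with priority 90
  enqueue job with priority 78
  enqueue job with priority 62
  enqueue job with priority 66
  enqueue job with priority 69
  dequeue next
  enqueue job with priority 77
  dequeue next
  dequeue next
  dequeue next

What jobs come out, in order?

[80, 68, 85, 94, 92, 79, 75, 64, 70, 88, 90, 78, 77, 69]

insert 64 → {64}
insert 80 → {80, 64}
insert 68 → {80, 68, 64}
dequeue next → 80; now {68, 64}
dequeue next → 68; now {64}
insert 79 → {79, 64}
insert 85 → {85, 79, 64}
dequeue next → 85; now {79, 64}
insert 92 → {92, 79, 64}
insert 94 → {94, 92, 79, 64}
dequeue next → 94; now {92, 79, 64}
dequeue next → 92; now {79, 64}
insert 75 → {79, 75, 64}
dequeue next → 79; now {75, 64}
dequeue next → 75; now {64}
dequeue next → 64; now {}
insert 70 → {70}
dequeue next → 70; now {}
insert 88 → {88}
dequeue next → 88; now {}
insert 90 → {90}
insert 78 → {90, 78}
insert 62 → {90, 78, 62}
insert 66 → {90, 78, 66, 62}
insert 69 → {90, 78, 69, 66, 62}
dequeue next → 90; now {78, 69, 66, 62}
insert 77 → {78, 77, 69, 66, 62}
dequeue next → 78; now {77, 69, 66, 62}
dequeue next → 77; now {69, 66, 62}
dequeue next → 69; now {66, 62}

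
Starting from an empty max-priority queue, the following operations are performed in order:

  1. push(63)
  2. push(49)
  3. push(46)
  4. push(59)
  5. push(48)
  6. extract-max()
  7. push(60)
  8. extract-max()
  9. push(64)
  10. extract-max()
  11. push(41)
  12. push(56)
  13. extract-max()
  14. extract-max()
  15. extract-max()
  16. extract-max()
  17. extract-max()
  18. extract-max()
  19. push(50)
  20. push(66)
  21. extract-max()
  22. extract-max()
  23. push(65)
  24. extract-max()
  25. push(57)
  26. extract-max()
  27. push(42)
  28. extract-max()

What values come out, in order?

63 → 60 → 64 → 59 → 56 → 49 → 48 → 46 → 41 → 66 → 50 → 65 → 57 → 42

insert 63 → {63}
insert 49 → {63, 49}
insert 46 → {63, 49, 46}
insert 59 → {63, 59, 49, 46}
insert 48 → {63, 59, 49, 48, 46}
extract-max → 63; now {59, 49, 48, 46}
insert 60 → {60, 59, 49, 48, 46}
extract-max → 60; now {59, 49, 48, 46}
insert 64 → {64, 59, 49, 48, 46}
extract-max → 64; now {59, 49, 48, 46}
insert 41 → {59, 49, 48, 46, 41}
insert 56 → {59, 56, 49, 48, 46, 41}
extract-max → 59; now {56, 49, 48, 46, 41}
extract-max → 56; now {49, 48, 46, 41}
extract-max → 49; now {48, 46, 41}
extract-max → 48; now {46, 41}
extract-max → 46; now {41}
extract-max → 41; now {}
insert 50 → {50}
insert 66 → {66, 50}
extract-max → 66; now {50}
extract-max → 50; now {}
insert 65 → {65}
extract-max → 65; now {}
insert 57 → {57}
extract-max → 57; now {}
insert 42 → {42}
extract-max → 42; now {}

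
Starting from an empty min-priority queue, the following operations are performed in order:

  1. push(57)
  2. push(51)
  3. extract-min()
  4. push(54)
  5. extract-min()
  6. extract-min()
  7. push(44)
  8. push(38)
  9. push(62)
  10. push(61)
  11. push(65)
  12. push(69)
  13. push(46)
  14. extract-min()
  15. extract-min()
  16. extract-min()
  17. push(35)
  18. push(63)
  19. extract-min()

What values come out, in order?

insert 57 → {57}
insert 51 → {51, 57}
extract-min → 51; now {57}
insert 54 → {54, 57}
extract-min → 54; now {57}
extract-min → 57; now {}
insert 44 → {44}
insert 38 → {38, 44}
insert 62 → {38, 44, 62}
insert 61 → {38, 44, 61, 62}
insert 65 → {38, 44, 61, 62, 65}
insert 69 → {38, 44, 61, 62, 65, 69}
insert 46 → {38, 44, 46, 61, 62, 65, 69}
extract-min → 38; now {44, 46, 61, 62, 65, 69}
extract-min → 44; now {46, 61, 62, 65, 69}
extract-min → 46; now {61, 62, 65, 69}
insert 35 → {35, 61, 62, 65, 69}
insert 63 → {35, 61, 62, 63, 65, 69}
extract-min → 35; now {61, 62, 63, 65, 69}

51 → 54 → 57 → 38 → 44 → 46 → 35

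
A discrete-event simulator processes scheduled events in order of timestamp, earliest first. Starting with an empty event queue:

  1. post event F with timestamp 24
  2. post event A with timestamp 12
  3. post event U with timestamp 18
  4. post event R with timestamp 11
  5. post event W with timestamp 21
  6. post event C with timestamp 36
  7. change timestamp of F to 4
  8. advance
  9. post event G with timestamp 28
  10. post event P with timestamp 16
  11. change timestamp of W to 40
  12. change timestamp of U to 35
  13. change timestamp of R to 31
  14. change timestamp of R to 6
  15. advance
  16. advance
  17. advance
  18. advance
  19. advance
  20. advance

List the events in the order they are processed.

F, R, A, P, G, U, C

add F (timestamp 24) → {F:24}
add A (timestamp 12) → {A:12, F:24}
add U (timestamp 18) → {A:12, U:18, F:24}
add R (timestamp 11) → {R:11, A:12, U:18, F:24}
add W (timestamp 21) → {R:11, A:12, U:18, W:21, F:24}
add C (timestamp 36) → {R:11, A:12, U:18, W:21, F:24, C:36}
update F to timestamp 4 → {F:4, R:11, A:12, U:18, W:21, C:36}
advance → F; now {R:11, A:12, U:18, W:21, C:36}
add G (timestamp 28) → {R:11, A:12, U:18, W:21, G:28, C:36}
add P (timestamp 16) → {R:11, A:12, P:16, U:18, W:21, G:28, C:36}
update W to timestamp 40 → {R:11, A:12, P:16, U:18, G:28, C:36, W:40}
update U to timestamp 35 → {R:11, A:12, P:16, G:28, U:35, C:36, W:40}
update R to timestamp 31 → {A:12, P:16, G:28, R:31, U:35, C:36, W:40}
update R to timestamp 6 → {R:6, A:12, P:16, G:28, U:35, C:36, W:40}
advance → R; now {A:12, P:16, G:28, U:35, C:36, W:40}
advance → A; now {P:16, G:28, U:35, C:36, W:40}
advance → P; now {G:28, U:35, C:36, W:40}
advance → G; now {U:35, C:36, W:40}
advance → U; now {C:36, W:40}
advance → C; now {W:40}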